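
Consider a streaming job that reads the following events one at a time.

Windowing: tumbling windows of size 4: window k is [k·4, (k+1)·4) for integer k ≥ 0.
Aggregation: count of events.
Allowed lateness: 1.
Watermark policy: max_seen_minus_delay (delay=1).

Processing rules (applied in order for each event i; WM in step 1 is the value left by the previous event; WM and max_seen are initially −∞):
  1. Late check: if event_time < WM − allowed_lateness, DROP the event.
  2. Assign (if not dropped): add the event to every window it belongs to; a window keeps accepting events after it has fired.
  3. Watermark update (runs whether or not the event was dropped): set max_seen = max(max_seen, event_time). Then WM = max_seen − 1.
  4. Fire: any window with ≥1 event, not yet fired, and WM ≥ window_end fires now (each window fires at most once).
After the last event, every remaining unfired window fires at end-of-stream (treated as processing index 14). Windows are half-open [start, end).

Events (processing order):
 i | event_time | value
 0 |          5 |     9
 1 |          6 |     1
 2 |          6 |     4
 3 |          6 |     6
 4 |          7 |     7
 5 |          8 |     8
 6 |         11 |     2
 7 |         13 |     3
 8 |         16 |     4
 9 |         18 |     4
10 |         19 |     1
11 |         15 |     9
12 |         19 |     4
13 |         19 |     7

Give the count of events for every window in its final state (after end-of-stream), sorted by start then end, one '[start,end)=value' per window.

i=0 t=5 v=9: → [4,8); WM=4
i=1 t=6 v=1: → [4,8); WM=5
i=2 t=6 v=4: → [4,8); WM=5
i=3 t=6 v=6: → [4,8); WM=5
i=4 t=7 v=7: → [4,8); WM=6
i=5 t=8 v=8: → [8,12); WM=7
i=6 t=11 v=2: → [8,12); WM=10; [4,8) fires=5
i=7 t=13 v=3: → [12,16); WM=12; [8,12) fires=2
i=8 t=16 v=4: → [16,20); WM=15
i=9 t=18 v=4: → [16,20); WM=17; [12,16) fires=1
i=10 t=19 v=1: → [16,20); WM=18
i=11 t=15 v=9: DROP (t<18-1); WM=18
i=12 t=19 v=4: → [16,20); WM=18
i=13 t=19 v=7: → [16,20); WM=18

[4,8)=5 [8,12)=2 [12,16)=1 [16,20)=5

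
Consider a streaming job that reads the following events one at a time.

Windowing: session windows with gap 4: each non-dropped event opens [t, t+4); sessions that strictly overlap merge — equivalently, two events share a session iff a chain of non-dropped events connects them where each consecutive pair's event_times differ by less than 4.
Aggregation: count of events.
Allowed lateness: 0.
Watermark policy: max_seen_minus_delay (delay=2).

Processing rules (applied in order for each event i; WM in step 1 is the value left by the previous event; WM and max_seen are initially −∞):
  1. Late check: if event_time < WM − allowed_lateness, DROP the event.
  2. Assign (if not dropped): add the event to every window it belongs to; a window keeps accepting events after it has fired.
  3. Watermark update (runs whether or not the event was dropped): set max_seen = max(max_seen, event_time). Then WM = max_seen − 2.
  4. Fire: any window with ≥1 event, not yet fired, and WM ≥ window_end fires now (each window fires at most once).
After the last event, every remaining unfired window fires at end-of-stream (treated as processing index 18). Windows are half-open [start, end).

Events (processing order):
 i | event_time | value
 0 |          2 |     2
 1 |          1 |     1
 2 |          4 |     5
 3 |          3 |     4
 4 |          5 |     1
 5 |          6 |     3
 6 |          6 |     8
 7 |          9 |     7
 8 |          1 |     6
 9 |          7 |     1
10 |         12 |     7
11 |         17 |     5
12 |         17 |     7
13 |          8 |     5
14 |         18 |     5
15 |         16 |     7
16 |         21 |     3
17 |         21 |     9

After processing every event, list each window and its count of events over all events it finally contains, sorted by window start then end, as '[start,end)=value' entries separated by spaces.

i=0 t=2 v=2: → [2,6); WM=0
i=1 t=1 v=1: → [1,6); WM=0
i=2 t=4 v=5: → [1,8); WM=2
i=3 t=3 v=4: → [1,8); WM=2
i=4 t=5 v=1: → [1,9); WM=3
i=5 t=6 v=3: → [1,10); WM=4
i=6 t=6 v=8: → [1,10); WM=4
i=7 t=9 v=7: → [1,13); WM=7
i=8 t=1 v=6: DROP (t<7-0); WM=7
i=9 t=7 v=1: → [1,13); WM=7
i=10 t=12 v=7: → [1,16); WM=10
i=11 t=17 v=5: → [17,21); WM=15
i=12 t=17 v=7: → [17,21); WM=15
i=13 t=8 v=5: DROP (t<15-0); WM=15
i=14 t=18 v=5: → [17,22); WM=16
i=15 t=16 v=7: → [16,22); WM=16
i=16 t=21 v=3: → [16,25); WM=19
i=17 t=21 v=9: → [16,25); WM=19

[1,16)=10 [16,25)=6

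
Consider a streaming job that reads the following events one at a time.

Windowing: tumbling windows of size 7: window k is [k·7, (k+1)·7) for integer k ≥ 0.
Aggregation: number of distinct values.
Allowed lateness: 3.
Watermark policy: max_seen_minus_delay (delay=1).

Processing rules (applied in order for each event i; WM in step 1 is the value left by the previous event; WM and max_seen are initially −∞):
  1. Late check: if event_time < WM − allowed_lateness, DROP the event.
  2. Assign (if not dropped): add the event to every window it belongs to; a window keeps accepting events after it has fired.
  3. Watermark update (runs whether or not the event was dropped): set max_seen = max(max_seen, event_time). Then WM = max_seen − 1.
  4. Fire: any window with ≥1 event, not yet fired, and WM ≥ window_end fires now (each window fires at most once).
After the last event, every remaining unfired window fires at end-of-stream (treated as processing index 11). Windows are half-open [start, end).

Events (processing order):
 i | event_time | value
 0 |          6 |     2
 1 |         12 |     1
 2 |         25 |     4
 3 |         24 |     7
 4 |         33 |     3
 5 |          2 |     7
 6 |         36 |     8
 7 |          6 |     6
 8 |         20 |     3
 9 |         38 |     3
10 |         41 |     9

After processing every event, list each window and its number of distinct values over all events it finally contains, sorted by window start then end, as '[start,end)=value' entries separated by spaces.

[0,7)=1 [7,14)=1 [21,28)=2 [28,35)=1 [35,42)=3

i=0 t=6 v=2: → [0,7); WM=5
i=1 t=12 v=1: → [7,14); WM=11; [0,7) fires=1
i=2 t=25 v=4: → [21,28); WM=24; [7,14) fires=1
i=3 t=24 v=7: → [21,28); WM=24
i=4 t=33 v=3: → [28,35); WM=32; [21,28) fires=2
i=5 t=2 v=7: DROP (t<32-3); WM=32
i=6 t=36 v=8: → [35,42); WM=35; [28,35) fires=1
i=7 t=6 v=6: DROP (t<35-3); WM=35
i=8 t=20 v=3: DROP (t<35-3); WM=35
i=9 t=38 v=3: → [35,42); WM=37
i=10 t=41 v=9: → [35,42); WM=40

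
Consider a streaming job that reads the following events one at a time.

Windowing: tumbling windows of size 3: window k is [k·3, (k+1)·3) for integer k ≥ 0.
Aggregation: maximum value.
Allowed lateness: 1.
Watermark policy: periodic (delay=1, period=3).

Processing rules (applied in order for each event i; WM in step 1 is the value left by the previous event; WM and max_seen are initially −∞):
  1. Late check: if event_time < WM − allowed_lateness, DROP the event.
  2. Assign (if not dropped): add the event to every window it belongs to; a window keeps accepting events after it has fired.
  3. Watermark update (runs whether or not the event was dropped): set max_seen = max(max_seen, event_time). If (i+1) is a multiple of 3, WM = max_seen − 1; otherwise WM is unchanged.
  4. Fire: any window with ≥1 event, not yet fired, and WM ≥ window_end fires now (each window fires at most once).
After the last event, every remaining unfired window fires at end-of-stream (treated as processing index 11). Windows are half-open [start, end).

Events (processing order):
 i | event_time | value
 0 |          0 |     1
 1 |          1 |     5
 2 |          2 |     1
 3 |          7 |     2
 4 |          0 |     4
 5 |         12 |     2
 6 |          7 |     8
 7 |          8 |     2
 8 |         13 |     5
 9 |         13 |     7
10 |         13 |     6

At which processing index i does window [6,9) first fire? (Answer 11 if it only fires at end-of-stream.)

5

i=0 t=0 v=1: → [0,3); WM=−∞
i=1 t=1 v=5: → [0,3); WM=−∞
i=2 t=2 v=1: → [0,3); WM=1
i=3 t=7 v=2: → [6,9); WM=1
i=4 t=0 v=4: → [0,3); WM=1
i=5 t=12 v=2: → [12,15); WM=11; [0,3) fires=5 [6,9) fires=2
i=6 t=7 v=8: DROP (t<11-1); WM=11
i=7 t=8 v=2: DROP (t<11-1); WM=11
i=8 t=13 v=5: → [12,15); WM=12
i=9 t=13 v=7: → [12,15); WM=12
i=10 t=13 v=6: → [12,15); WM=12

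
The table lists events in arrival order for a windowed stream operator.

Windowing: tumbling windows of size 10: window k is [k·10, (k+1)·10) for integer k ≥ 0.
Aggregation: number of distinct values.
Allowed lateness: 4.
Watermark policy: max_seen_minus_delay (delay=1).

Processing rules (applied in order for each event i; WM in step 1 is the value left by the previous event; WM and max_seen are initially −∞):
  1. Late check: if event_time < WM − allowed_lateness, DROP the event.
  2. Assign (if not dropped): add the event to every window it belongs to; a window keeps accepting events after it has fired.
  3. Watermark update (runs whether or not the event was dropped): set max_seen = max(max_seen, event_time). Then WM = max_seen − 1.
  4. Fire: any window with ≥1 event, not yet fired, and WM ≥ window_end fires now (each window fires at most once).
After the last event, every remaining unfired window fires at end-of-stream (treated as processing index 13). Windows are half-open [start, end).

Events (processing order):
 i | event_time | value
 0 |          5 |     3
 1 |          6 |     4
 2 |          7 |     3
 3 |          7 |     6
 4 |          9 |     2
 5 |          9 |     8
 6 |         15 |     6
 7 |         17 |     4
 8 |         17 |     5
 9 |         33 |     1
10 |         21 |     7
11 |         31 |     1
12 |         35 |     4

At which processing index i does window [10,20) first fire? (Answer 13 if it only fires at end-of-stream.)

i=0 t=5 v=3: → [0,10); WM=4
i=1 t=6 v=4: → [0,10); WM=5
i=2 t=7 v=3: → [0,10); WM=6
i=3 t=7 v=6: → [0,10); WM=6
i=4 t=9 v=2: → [0,10); WM=8
i=5 t=9 v=8: → [0,10); WM=8
i=6 t=15 v=6: → [10,20); WM=14; [0,10) fires=5
i=7 t=17 v=4: → [10,20); WM=16
i=8 t=17 v=5: → [10,20); WM=16
i=9 t=33 v=1: → [30,40); WM=32; [10,20) fires=3
i=10 t=21 v=7: DROP (t<32-4); WM=32
i=11 t=31 v=1: → [30,40); WM=32
i=12 t=35 v=4: → [30,40); WM=34

9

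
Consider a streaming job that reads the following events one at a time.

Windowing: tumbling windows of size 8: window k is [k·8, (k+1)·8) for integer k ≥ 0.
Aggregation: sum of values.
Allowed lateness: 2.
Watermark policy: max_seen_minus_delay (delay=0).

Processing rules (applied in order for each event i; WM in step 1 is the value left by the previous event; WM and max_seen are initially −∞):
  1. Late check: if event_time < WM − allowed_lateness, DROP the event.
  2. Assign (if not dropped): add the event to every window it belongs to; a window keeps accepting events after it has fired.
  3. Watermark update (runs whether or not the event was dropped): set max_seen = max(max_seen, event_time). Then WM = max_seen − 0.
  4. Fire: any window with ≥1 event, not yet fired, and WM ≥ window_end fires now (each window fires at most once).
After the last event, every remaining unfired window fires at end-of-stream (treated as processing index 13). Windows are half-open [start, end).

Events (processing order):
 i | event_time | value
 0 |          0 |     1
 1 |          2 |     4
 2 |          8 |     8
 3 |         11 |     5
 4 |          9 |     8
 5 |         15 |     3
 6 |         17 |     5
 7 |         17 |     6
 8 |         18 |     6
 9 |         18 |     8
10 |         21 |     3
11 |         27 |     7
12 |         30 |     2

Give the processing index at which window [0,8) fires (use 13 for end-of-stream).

i=0 t=0 v=1: → [0,8); WM=0
i=1 t=2 v=4: → [0,8); WM=2
i=2 t=8 v=8: → [8,16); WM=8; [0,8) fires=5
i=3 t=11 v=5: → [8,16); WM=11
i=4 t=9 v=8: → [8,16); WM=11
i=5 t=15 v=3: → [8,16); WM=15
i=6 t=17 v=5: → [16,24); WM=17; [8,16) fires=24
i=7 t=17 v=6: → [16,24); WM=17
i=8 t=18 v=6: → [16,24); WM=18
i=9 t=18 v=8: → [16,24); WM=18
i=10 t=21 v=3: → [16,24); WM=21
i=11 t=27 v=7: → [24,32); WM=27; [16,24) fires=28
i=12 t=30 v=2: → [24,32); WM=30

2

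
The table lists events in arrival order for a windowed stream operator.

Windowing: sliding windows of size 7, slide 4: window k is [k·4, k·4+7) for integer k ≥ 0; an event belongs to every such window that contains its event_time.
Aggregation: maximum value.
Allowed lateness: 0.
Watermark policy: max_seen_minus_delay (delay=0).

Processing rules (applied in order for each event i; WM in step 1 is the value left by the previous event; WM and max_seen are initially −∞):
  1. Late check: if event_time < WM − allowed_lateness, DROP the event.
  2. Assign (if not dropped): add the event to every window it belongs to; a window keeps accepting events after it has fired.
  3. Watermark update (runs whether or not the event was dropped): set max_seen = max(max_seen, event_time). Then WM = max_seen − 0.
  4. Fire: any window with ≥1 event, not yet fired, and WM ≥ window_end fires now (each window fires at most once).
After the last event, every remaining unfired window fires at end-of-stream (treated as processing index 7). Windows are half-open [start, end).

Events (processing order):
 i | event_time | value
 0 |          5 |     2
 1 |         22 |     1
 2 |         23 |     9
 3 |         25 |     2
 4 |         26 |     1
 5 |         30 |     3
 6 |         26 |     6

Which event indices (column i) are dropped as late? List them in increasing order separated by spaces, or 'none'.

i=0 t=5 v=2: → [4,11),[0,7); WM=5
i=1 t=22 v=1: → [20,27),[16,23); WM=22; [0,7) fires=2 [4,11) fires=2
i=2 t=23 v=9: → [20,27); WM=23; [16,23) fires=1
i=3 t=25 v=2: → [24,31),[20,27); WM=25
i=4 t=26 v=1: → [24,31),[20,27); WM=26
i=5 t=30 v=3: → [28,35),[24,31); WM=30; [20,27) fires=9
i=6 t=26 v=6: DROP (t<30-0); WM=30

6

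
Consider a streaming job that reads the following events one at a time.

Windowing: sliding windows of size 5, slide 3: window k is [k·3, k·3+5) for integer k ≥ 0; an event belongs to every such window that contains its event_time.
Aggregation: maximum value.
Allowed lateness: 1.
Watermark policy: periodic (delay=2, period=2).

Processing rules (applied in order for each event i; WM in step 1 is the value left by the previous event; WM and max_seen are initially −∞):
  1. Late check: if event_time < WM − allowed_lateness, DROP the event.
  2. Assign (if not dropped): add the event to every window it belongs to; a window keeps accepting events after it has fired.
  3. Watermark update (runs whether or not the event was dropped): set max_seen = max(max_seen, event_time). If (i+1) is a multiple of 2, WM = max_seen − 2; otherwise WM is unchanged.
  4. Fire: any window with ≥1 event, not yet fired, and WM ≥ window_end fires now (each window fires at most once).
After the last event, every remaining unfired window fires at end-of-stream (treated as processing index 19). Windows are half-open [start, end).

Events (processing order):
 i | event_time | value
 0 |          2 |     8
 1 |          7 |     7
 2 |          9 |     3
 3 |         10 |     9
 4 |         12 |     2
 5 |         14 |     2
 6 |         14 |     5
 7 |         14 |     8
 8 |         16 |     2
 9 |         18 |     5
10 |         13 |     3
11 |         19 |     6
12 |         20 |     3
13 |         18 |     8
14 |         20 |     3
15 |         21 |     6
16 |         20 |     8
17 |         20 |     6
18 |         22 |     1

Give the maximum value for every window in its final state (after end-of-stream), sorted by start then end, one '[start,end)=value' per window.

i=0 t=2 v=8: → [0,5); WM=−∞
i=1 t=7 v=7: → [6,11),[3,8); WM=5; [0,5) fires=8
i=2 t=9 v=3: → [9,14),[6,11); WM=5
i=3 t=10 v=9: → [9,14),[6,11); WM=8; [3,8) fires=7
i=4 t=12 v=2: → [12,17),[9,14); WM=8
i=5 t=14 v=2: → [12,17); WM=12; [6,11) fires=9
i=6 t=14 v=5: → [12,17); WM=12
i=7 t=14 v=8: → [12,17); WM=12
i=8 t=16 v=2: → [15,20),[12,17); WM=12
i=9 t=18 v=5: → [18,23),[15,20); WM=16; [9,14) fires=9
i=10 t=13 v=3: DROP (t<16-1); WM=16
i=11 t=19 v=6: → [18,23),[15,20); WM=17; [12,17) fires=8
i=12 t=20 v=3: → [18,23); WM=17
i=13 t=18 v=8: → [18,23),[15,20); WM=18
i=14 t=20 v=3: → [18,23); WM=18
i=15 t=21 v=6: → [21,26),[18,23); WM=19
i=16 t=20 v=8: → [18,23); WM=19
i=17 t=20 v=6: → [18,23); WM=19
i=18 t=22 v=1: → [21,26),[18,23); WM=19

[0,5)=8 [3,8)=7 [6,11)=9 [9,14)=9 [12,17)=8 [15,20)=8 [18,23)=8 [21,26)=6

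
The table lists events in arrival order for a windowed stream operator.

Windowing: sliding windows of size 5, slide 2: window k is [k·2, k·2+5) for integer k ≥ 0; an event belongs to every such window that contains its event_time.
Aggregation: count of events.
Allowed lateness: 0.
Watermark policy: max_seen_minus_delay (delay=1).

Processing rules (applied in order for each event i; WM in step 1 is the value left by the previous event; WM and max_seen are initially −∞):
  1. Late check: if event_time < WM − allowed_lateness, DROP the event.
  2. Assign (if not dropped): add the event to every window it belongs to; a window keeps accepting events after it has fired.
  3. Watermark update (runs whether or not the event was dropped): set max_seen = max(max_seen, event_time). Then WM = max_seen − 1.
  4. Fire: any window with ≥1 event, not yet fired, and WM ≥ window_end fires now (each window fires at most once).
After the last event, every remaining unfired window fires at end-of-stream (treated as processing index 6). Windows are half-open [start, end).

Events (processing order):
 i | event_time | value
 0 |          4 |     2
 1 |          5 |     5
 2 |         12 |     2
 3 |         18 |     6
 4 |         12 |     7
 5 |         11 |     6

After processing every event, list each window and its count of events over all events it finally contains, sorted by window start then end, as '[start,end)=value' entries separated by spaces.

i=0 t=4 v=2: → [4,9),[2,7),[0,5); WM=3
i=1 t=5 v=5: → [4,9),[2,7); WM=4
i=2 t=12 v=2: → [12,17),[10,15),[8,13); WM=11; [0,5) fires=1 [2,7) fires=2 [4,9) fires=2
i=3 t=18 v=6: → [18,23),[16,21),[14,19); WM=17; [8,13) fires=1 [10,15) fires=1 [12,17) fires=1
i=4 t=12 v=7: DROP (t<17-0); WM=17
i=5 t=11 v=6: DROP (t<17-0); WM=17

[0,5)=1 [2,7)=2 [4,9)=2 [8,13)=1 [10,15)=1 [12,17)=1 [14,19)=1 [16,21)=1 [18,23)=1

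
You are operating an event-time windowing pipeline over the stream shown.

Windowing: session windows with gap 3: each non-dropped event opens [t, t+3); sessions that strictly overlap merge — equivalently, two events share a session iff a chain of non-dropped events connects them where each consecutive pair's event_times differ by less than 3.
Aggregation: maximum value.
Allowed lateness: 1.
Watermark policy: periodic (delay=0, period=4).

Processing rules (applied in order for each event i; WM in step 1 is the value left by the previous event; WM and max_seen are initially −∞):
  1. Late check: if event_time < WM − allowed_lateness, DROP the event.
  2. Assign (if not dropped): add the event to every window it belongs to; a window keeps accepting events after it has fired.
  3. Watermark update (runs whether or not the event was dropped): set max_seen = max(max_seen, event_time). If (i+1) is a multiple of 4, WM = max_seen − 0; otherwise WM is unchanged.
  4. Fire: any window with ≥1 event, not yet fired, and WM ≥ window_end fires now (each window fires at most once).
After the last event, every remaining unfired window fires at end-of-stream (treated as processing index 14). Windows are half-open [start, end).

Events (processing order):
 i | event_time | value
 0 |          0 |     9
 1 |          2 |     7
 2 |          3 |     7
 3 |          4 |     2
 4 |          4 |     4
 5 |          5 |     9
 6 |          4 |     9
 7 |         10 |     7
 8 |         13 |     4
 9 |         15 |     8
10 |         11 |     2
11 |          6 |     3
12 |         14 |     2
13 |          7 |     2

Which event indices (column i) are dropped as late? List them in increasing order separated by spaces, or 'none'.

11 13

i=0 t=0 v=9: → [0,3); WM=−∞
i=1 t=2 v=7: → [0,5); WM=−∞
i=2 t=3 v=7: → [0,6); WM=−∞
i=3 t=4 v=2: → [0,7); WM=4
i=4 t=4 v=4: → [0,7); WM=4
i=5 t=5 v=9: → [0,8); WM=4
i=6 t=4 v=9: → [0,8); WM=4
i=7 t=10 v=7: → [10,13); WM=10
i=8 t=13 v=4: → [13,16); WM=10
i=9 t=15 v=8: → [13,18); WM=10
i=10 t=11 v=2: → [10,18); WM=10
i=11 t=6 v=3: DROP (t<10-1); WM=15
i=12 t=14 v=2: → [10,18); WM=15
i=13 t=7 v=2: DROP (t<15-1); WM=15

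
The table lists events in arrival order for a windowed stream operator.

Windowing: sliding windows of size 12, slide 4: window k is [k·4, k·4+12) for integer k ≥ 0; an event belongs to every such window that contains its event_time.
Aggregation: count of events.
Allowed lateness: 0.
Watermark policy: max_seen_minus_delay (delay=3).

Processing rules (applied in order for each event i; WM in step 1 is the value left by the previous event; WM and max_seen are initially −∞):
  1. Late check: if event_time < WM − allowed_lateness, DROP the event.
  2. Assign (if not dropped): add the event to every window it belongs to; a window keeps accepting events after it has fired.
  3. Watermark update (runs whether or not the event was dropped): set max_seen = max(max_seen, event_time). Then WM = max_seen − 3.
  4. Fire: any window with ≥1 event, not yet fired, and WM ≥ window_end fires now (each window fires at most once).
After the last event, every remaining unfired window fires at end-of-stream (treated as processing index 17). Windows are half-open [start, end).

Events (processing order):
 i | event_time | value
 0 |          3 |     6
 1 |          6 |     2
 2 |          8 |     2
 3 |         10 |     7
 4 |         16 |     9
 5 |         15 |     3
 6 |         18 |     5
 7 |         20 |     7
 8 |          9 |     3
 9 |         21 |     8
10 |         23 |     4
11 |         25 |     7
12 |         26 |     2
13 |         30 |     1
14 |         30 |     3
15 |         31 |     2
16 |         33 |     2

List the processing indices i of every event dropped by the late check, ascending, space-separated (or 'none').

8

i=0 t=3 v=6: → [0,12); WM=0
i=1 t=6 v=2: → [4,16),[0,12); WM=3
i=2 t=8 v=2: → [8,20),[4,16),[0,12); WM=5
i=3 t=10 v=7: → [8,20),[4,16),[0,12); WM=7
i=4 t=16 v=9: → [16,28),[12,24),[8,20); WM=13; [0,12) fires=4
i=5 t=15 v=3: → [12,24),[8,20),[4,16); WM=13
i=6 t=18 v=5: → [16,28),[12,24),[8,20); WM=15
i=7 t=20 v=7: → [20,32),[16,28),[12,24); WM=17; [4,16) fires=4
i=8 t=9 v=3: DROP (t<17-0); WM=17
i=9 t=21 v=8: → [20,32),[16,28),[12,24); WM=18
i=10 t=23 v=4: → [20,32),[16,28),[12,24); WM=20; [8,20) fires=5
i=11 t=25 v=7: → [24,36),[20,32),[16,28); WM=22
i=12 t=26 v=2: → [24,36),[20,32),[16,28); WM=23
i=13 t=30 v=1: → [28,40),[24,36),[20,32); WM=27; [12,24) fires=6
i=14 t=30 v=3: → [28,40),[24,36),[20,32); WM=27
i=15 t=31 v=2: → [28,40),[24,36),[20,32); WM=28; [16,28) fires=7
i=16 t=33 v=2: → [32,44),[28,40),[24,36); WM=30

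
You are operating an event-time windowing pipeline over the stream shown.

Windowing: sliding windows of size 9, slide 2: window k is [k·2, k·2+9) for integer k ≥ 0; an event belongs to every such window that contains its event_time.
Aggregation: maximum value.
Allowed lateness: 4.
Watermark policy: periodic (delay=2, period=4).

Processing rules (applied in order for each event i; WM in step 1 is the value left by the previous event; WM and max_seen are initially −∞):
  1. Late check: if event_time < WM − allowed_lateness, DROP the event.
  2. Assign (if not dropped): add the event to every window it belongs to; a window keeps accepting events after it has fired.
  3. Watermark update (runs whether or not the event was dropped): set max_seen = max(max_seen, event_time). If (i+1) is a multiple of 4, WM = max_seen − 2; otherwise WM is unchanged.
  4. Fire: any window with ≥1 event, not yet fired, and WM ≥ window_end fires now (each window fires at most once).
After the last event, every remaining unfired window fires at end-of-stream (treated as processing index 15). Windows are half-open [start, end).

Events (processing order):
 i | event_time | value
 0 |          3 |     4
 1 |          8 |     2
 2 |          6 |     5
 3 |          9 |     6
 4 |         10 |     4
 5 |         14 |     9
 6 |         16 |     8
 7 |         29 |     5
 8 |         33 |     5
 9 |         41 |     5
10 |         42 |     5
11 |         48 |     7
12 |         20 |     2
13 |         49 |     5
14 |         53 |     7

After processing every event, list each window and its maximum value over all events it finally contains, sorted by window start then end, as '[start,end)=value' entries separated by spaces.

i=0 t=3 v=4: → [2,11),[0,9); WM=−∞
i=1 t=8 v=2: → [8,17),[6,15),[4,13),[2,11),[0,9); WM=−∞
i=2 t=6 v=5: → [6,15),[4,13),[2,11),[0,9); WM=−∞
i=3 t=9 v=6: → [8,17),[6,15),[4,13),[2,11); WM=7
i=4 t=10 v=4: → [10,19),[8,17),[6,15),[4,13),[2,11); WM=7
i=5 t=14 v=9: → [14,23),[12,21),[10,19),[8,17),[6,15); WM=7
i=6 t=16 v=8: → [16,25),[14,23),[12,21),[10,19),[8,17); WM=7
i=7 t=29 v=5: → [28,37),[26,35),[24,33),[22,31); WM=27; [0,9) fires=5 [2,11) fires=6 [4,13) fires=6 [6,15) fires=9 [8,17) fires=9 [10,19) fires=9 [12,21) fires=9 [14,23) fires=9 [16,25) fires=8
i=8 t=33 v=5: → [32,41),[30,39),[28,37),[26,35); WM=27
i=9 t=41 v=5: → [40,49),[38,47),[36,45),[34,43); WM=27
i=10 t=42 v=5: → [42,51),[40,49),[38,47),[36,45),[34,43); WM=27
i=11 t=48 v=7: → [48,57),[46,55),[44,53),[42,51),[40,49); WM=46; [22,31) fires=5 [24,33) fires=5 [26,35) fires=5 [28,37) fires=5 [30,39) fires=5 [32,41) fires=5 [34,43) fires=5 [36,45) fires=5
i=12 t=20 v=2: DROP (t<46-4); WM=46
i=13 t=49 v=5: → [48,57),[46,55),[44,53),[42,51); WM=46
i=14 t=53 v=7: → [52,61),[50,59),[48,57),[46,55); WM=46

[0,9)=5 [2,11)=6 [4,13)=6 [6,15)=9 [8,17)=9 [10,19)=9 [12,21)=9 [14,23)=9 [16,25)=8 [22,31)=5 [24,33)=5 [26,35)=5 [28,37)=5 [30,39)=5 [32,41)=5 [34,43)=5 [36,45)=5 [38,47)=5 [40,49)=7 [42,51)=7 [44,53)=7 [46,55)=7 [48,57)=7 [50,59)=7 [52,61)=7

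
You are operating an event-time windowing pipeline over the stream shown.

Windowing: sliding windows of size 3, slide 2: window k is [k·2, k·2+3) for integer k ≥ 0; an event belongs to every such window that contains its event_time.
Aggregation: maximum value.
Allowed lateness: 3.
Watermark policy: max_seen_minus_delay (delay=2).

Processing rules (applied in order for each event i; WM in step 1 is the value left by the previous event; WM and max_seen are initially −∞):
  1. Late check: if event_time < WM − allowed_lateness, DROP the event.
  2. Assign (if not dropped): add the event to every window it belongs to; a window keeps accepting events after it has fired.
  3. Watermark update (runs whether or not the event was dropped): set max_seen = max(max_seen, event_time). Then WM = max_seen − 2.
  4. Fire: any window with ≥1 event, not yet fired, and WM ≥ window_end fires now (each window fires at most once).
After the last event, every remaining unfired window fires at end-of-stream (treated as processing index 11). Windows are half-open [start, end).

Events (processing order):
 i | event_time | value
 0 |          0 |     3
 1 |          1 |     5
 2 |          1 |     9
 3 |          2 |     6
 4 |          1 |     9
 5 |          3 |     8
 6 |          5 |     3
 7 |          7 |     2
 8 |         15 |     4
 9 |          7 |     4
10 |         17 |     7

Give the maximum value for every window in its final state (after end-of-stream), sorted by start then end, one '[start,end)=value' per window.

i=0 t=0 v=3: → [0,3); WM=-2
i=1 t=1 v=5: → [0,3); WM=-1
i=2 t=1 v=9: → [0,3); WM=-1
i=3 t=2 v=6: → [2,5),[0,3); WM=0
i=4 t=1 v=9: → [0,3); WM=0
i=5 t=3 v=8: → [2,5); WM=1
i=6 t=5 v=3: → [4,7); WM=3; [0,3) fires=9
i=7 t=7 v=2: → [6,9); WM=5; [2,5) fires=8
i=8 t=15 v=4: → [14,17); WM=13; [4,7) fires=3 [6,9) fires=2
i=9 t=7 v=4: DROP (t<13-3); WM=13
i=10 t=17 v=7: → [16,19); WM=15

[0,3)=9 [2,5)=8 [4,7)=3 [6,9)=2 [14,17)=4 [16,19)=7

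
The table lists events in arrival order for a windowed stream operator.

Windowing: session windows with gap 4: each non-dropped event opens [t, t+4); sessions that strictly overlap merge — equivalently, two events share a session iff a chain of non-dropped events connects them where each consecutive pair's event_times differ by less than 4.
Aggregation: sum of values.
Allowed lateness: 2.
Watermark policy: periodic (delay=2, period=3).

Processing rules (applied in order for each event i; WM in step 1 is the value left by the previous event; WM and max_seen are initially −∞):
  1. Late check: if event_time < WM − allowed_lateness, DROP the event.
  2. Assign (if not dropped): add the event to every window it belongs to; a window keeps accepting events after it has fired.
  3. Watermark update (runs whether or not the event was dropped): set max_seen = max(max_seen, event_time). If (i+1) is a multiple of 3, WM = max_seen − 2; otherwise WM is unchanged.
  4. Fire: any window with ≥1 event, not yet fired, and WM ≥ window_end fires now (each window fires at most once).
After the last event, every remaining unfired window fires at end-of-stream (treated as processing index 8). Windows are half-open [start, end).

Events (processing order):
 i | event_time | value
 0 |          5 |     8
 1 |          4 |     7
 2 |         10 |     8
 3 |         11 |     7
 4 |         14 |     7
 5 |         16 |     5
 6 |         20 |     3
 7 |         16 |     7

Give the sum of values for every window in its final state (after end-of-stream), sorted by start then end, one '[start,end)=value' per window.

i=0 t=5 v=8: → [5,9); WM=−∞
i=1 t=4 v=7: → [4,9); WM=−∞
i=2 t=10 v=8: → [10,14); WM=8
i=3 t=11 v=7: → [10,15); WM=8
i=4 t=14 v=7: → [10,18); WM=8
i=5 t=16 v=5: → [10,20); WM=14
i=6 t=20 v=3: → [20,24); WM=14
i=7 t=16 v=7: → [10,20); WM=14

[4,9)=15 [10,20)=34 [20,24)=3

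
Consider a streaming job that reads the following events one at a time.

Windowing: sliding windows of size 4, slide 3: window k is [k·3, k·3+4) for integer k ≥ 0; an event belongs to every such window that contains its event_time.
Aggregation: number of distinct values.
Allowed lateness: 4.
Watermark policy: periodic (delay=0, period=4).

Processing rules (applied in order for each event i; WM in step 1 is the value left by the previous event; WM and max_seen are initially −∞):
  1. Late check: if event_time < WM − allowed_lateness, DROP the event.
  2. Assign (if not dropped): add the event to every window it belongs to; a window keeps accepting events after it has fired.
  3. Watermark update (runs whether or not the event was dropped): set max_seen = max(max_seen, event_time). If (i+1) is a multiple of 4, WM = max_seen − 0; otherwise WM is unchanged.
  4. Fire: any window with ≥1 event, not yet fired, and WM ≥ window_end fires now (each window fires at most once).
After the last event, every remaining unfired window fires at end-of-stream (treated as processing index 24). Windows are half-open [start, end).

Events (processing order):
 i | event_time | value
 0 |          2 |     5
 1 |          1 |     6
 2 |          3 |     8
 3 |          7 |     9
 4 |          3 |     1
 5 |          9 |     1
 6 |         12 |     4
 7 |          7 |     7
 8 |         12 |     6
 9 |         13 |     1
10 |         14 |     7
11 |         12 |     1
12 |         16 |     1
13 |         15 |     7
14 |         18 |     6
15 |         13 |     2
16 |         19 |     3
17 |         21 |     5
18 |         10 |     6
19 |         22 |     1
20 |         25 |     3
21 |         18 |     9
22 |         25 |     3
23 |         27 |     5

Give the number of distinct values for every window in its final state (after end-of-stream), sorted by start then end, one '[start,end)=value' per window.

i=0 t=2 v=5: → [0,4); WM=−∞
i=1 t=1 v=6: → [0,4); WM=−∞
i=2 t=3 v=8: → [3,7),[0,4); WM=−∞
i=3 t=7 v=9: → [6,10); WM=7; [0,4) fires=3 [3,7) fires=1
i=4 t=3 v=1: → [3,7),[0,4); WM=7
i=5 t=9 v=1: → [9,13),[6,10); WM=7
i=6 t=12 v=4: → [12,16),[9,13); WM=7
i=7 t=7 v=7: → [6,10); WM=12; [6,10) fires=3
i=8 t=12 v=6: → [12,16),[9,13); WM=12
i=9 t=13 v=1: → [12,16); WM=12
i=10 t=14 v=7: → [12,16); WM=12
i=11 t=12 v=1: → [12,16),[9,13); WM=14; [9,13) fires=3
i=12 t=16 v=1: → [15,19); WM=14
i=13 t=15 v=7: → [15,19),[12,16); WM=14
i=14 t=18 v=6: → [18,22),[15,19); WM=14
i=15 t=13 v=2: → [12,16); WM=18; [12,16) fires=5
i=16 t=19 v=3: → [18,22); WM=18
i=17 t=21 v=5: → [21,25),[18,22); WM=18
i=18 t=10 v=6: DROP (t<18-4); WM=18
i=19 t=22 v=1: → [21,25); WM=22; [15,19) fires=3 [18,22) fires=3
i=20 t=25 v=3: → [24,28); WM=22
i=21 t=18 v=9: → [18,22),[15,19); WM=22
i=22 t=25 v=3: → [24,28); WM=22
i=23 t=27 v=5: → [27,31),[24,28); WM=27; [21,25) fires=2

[0,4)=4 [3,7)=2 [6,10)=3 [9,13)=3 [12,16)=5 [15,19)=4 [18,22)=4 [21,25)=2 [24,28)=2 [27,31)=1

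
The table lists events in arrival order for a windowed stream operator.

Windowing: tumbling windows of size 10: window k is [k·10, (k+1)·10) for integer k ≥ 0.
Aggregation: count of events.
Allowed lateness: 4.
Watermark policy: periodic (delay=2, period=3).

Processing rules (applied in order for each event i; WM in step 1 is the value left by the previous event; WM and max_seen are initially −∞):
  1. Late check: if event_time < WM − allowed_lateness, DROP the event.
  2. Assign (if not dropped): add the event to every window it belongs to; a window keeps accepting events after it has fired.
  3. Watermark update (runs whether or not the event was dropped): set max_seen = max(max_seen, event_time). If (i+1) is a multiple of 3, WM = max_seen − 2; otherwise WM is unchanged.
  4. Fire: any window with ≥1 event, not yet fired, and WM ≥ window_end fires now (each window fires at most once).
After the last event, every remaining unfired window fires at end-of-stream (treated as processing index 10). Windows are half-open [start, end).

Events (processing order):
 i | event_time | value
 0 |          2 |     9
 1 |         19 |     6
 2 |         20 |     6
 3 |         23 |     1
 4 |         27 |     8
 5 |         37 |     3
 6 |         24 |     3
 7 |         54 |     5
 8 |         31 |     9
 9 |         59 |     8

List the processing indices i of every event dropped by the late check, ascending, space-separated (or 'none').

i=0 t=2 v=9: → [0,10); WM=−∞
i=1 t=19 v=6: → [10,20); WM=−∞
i=2 t=20 v=6: → [20,30); WM=18; [0,10) fires=1
i=3 t=23 v=1: → [20,30); WM=18
i=4 t=27 v=8: → [20,30); WM=18
i=5 t=37 v=3: → [30,40); WM=35; [10,20) fires=1 [20,30) fires=3
i=6 t=24 v=3: DROP (t<35-4); WM=35
i=7 t=54 v=5: → [50,60); WM=35
i=8 t=31 v=9: → [30,40); WM=52; [30,40) fires=2
i=9 t=59 v=8: → [50,60); WM=52

6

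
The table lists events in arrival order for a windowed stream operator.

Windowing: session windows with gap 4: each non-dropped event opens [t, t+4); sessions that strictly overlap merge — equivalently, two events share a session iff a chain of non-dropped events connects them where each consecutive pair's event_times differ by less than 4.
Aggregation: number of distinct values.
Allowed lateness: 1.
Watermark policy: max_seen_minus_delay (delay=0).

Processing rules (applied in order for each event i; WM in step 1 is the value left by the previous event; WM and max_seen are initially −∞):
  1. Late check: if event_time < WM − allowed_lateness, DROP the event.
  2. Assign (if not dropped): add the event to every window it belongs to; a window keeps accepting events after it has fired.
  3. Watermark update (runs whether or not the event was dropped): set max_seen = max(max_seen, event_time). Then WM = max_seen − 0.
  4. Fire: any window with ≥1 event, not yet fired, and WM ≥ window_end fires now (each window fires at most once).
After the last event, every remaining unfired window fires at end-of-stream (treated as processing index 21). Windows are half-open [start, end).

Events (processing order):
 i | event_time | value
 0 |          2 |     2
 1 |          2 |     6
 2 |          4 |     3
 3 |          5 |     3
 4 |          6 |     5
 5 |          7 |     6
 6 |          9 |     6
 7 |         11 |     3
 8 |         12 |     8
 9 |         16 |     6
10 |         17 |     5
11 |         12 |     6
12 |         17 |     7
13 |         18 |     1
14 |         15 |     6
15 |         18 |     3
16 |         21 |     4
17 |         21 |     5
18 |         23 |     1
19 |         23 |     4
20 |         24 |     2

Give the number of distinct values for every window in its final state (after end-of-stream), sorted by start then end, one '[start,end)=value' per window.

[2,16)=5 [16,28)=7

i=0 t=2 v=2: → [2,6); WM=2
i=1 t=2 v=6: → [2,6); WM=2
i=2 t=4 v=3: → [2,8); WM=4
i=3 t=5 v=3: → [2,9); WM=5
i=4 t=6 v=5: → [2,10); WM=6
i=5 t=7 v=6: → [2,11); WM=7
i=6 t=9 v=6: → [2,13); WM=9
i=7 t=11 v=3: → [2,15); WM=11
i=8 t=12 v=8: → [2,16); WM=12
i=9 t=16 v=6: → [16,20); WM=16
i=10 t=17 v=5: → [16,21); WM=17
i=11 t=12 v=6: DROP (t<17-1); WM=17
i=12 t=17 v=7: → [16,21); WM=17
i=13 t=18 v=1: → [16,22); WM=18
i=14 t=15 v=6: DROP (t<18-1); WM=18
i=15 t=18 v=3: → [16,22); WM=18
i=16 t=21 v=4: → [16,25); WM=21
i=17 t=21 v=5: → [16,25); WM=21
i=18 t=23 v=1: → [16,27); WM=23
i=19 t=23 v=4: → [16,27); WM=23
i=20 t=24 v=2: → [16,28); WM=24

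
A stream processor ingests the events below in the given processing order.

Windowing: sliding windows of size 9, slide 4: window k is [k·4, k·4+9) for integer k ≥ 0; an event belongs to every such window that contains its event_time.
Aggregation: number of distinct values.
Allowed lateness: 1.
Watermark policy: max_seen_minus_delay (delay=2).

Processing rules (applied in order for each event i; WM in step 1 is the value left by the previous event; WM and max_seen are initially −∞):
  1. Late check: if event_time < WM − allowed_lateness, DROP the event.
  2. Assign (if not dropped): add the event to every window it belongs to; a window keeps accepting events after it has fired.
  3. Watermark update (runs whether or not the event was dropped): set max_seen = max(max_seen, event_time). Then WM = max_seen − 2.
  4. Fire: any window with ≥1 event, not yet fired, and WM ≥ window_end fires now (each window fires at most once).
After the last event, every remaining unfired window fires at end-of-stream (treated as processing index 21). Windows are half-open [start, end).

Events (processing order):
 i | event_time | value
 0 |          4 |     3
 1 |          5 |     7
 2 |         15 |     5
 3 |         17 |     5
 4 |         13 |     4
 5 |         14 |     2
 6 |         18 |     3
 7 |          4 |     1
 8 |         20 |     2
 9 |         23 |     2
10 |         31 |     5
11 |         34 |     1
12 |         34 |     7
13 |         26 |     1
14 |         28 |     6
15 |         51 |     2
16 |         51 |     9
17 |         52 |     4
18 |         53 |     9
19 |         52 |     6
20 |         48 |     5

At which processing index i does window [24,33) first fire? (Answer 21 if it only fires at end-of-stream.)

i=0 t=4 v=3: → [4,13),[0,9); WM=2
i=1 t=5 v=7: → [4,13),[0,9); WM=3
i=2 t=15 v=5: → [12,21),[8,17); WM=13; [0,9) fires=2 [4,13) fires=2
i=3 t=17 v=5: → [16,25),[12,21); WM=15
i=4 t=13 v=4: DROP (t<15-1); WM=15
i=5 t=14 v=2: → [12,21),[8,17); WM=15
i=6 t=18 v=3: → [16,25),[12,21); WM=16
i=7 t=4 v=1: DROP (t<16-1); WM=16
i=8 t=20 v=2: → [20,29),[16,25),[12,21); WM=18; [8,17) fires=2
i=9 t=23 v=2: → [20,29),[16,25); WM=21; [12,21) fires=3
i=10 t=31 v=5: → [28,37),[24,33); WM=29; [16,25) fires=3 [20,29) fires=1
i=11 t=34 v=1: → [32,41),[28,37); WM=32
i=12 t=34 v=7: → [32,41),[28,37); WM=32
i=13 t=26 v=1: DROP (t<32-1); WM=32
i=14 t=28 v=6: DROP (t<32-1); WM=32
i=15 t=51 v=2: → [48,57),[44,53); WM=49; [24,33) fires=1 [28,37) fires=3 [32,41) fires=2
i=16 t=51 v=9: → [48,57),[44,53); WM=49
i=17 t=52 v=4: → [52,61),[48,57),[44,53); WM=50
i=18 t=53 v=9: → [52,61),[48,57); WM=51
i=19 t=52 v=6: → [52,61),[48,57),[44,53); WM=51
i=20 t=48 v=5: DROP (t<51-1); WM=51

15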